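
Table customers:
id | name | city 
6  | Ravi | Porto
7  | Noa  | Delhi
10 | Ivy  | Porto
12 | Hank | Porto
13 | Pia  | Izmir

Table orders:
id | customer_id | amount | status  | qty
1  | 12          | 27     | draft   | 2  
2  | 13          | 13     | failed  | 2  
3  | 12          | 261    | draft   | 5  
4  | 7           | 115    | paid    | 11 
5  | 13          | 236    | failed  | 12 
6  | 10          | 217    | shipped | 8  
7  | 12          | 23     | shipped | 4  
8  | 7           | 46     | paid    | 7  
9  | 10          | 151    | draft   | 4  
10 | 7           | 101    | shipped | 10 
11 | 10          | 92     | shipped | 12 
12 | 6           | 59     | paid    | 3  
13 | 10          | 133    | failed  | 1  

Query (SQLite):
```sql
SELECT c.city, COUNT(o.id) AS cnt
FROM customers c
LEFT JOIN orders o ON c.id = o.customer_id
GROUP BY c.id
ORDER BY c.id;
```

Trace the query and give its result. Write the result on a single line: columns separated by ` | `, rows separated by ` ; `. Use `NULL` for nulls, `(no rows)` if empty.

Porto | 1 ; Delhi | 3 ; Porto | 4 ; Porto | 3 ; Izmir | 2

LEFT JOIN keeps every customers row; unmatched ones get NULL for orders columns.
Group by customers.id and compute COUNT(o.id). COUNT(col) of an all-NULL group is 0.
  6: ids {12} → COUNT(o.id)=1
  7: ids {4, 8, 10} → COUNT(o.id)=3
  10: ids {6, 9, 11, 13} → COUNT(o.id)=4
  12: ids {1, 3, 7} → COUNT(o.id)=3
  13: ids {2, 5} → COUNT(o.id)=2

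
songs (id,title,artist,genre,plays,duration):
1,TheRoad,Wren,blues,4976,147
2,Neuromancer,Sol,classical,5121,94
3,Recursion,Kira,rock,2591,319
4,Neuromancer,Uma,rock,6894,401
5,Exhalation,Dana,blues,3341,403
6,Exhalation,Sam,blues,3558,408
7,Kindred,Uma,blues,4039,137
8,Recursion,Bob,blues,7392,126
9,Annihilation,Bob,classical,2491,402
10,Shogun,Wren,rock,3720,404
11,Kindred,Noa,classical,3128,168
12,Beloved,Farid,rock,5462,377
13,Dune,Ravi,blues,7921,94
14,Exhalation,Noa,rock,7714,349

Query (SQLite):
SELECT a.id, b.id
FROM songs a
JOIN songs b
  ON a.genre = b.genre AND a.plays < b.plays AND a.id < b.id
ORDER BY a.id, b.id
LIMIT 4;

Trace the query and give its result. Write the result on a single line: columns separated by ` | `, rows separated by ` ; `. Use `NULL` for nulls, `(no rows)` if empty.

1 | 8 ; 1 | 13 ; 3 | 4 ; 3 | 10

Pairs (a,b) with same genre, a.plays < b.plays, a.id < b.id.
genre groups: blues:{1,5,6,7,8,13} classical:{2,9,11} rock:{3,4,10,12,14}
Ordered by (a.id, b.id); first 4.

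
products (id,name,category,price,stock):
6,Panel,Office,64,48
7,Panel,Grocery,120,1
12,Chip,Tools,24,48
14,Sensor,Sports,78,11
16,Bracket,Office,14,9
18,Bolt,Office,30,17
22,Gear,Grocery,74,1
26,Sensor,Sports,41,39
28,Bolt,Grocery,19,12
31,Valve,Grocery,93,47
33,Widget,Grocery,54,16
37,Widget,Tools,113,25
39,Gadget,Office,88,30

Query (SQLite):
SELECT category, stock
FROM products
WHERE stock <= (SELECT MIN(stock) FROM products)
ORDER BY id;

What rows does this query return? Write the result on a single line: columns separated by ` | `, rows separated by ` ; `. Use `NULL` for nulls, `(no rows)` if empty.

Scalar subquery: MIN(stock) over all products rows = 1.
Keep rows where stock <= that value.

Grocery | 1 ; Grocery | 1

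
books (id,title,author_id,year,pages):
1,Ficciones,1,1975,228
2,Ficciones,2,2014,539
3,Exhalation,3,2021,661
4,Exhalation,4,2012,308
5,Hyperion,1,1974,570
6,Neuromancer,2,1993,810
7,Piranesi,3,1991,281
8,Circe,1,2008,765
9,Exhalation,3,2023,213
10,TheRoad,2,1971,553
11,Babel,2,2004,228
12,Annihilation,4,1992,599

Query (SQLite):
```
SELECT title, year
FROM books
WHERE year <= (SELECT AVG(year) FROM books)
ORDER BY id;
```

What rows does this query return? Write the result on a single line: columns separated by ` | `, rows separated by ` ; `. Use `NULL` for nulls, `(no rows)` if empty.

Scalar subquery: AVG(year) over all books rows = 1998.166667 (≈; comparison uses full precision).
Keep rows where year <= that value.

Ficciones | 1975 ; Hyperion | 1974 ; Neuromancer | 1993 ; Piranesi | 1991 ; TheRoad | 1971 ; Annihilation | 1992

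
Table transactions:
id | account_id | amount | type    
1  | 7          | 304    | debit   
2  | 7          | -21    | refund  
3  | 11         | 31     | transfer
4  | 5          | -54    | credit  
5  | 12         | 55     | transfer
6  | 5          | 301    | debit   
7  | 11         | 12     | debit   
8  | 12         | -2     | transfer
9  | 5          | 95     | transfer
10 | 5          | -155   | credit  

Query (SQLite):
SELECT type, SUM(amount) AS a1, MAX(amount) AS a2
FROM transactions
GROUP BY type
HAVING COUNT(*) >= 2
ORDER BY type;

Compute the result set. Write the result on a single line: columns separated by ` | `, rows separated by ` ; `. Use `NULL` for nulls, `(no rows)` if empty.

credit | -209 | -54 ; debit | 617 | 304 ; transfer | 179 | 95

Group transactions by type.
Per group compute: SUM(amount), MAX(amount).
HAVING: drop groups with fewer than 2 rows.
  credit: ids {4, 10} → SUM(amount)=-209, MAX(amount)=-54
  debit: ids {1, 6, 7} → SUM(amount)=617, MAX(amount)=304
  refund: ids {2} → SUM(amount)=-21, MAX(amount)=-21
  transfer: ids {3, 5, 8, 9} → SUM(amount)=179, MAX(amount)=95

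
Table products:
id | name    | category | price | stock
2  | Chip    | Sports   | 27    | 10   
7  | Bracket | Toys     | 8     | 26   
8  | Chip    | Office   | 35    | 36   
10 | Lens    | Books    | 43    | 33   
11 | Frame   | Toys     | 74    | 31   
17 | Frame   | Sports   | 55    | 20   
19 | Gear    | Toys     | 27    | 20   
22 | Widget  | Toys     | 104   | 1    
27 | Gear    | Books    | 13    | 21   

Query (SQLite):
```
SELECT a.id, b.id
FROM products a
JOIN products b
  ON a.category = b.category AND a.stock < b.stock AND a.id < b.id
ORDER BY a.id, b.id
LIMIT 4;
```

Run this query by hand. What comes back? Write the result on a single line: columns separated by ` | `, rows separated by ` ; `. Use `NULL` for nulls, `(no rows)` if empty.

2 | 17 ; 7 | 11

Pairs (a,b) with same category, a.stock < b.stock, a.id < b.id.
category groups: Books:{10,27} Office:{8} Sports:{2,17} Toys:{7,11,19,22}
Ordered by (a.id, b.id); first 4.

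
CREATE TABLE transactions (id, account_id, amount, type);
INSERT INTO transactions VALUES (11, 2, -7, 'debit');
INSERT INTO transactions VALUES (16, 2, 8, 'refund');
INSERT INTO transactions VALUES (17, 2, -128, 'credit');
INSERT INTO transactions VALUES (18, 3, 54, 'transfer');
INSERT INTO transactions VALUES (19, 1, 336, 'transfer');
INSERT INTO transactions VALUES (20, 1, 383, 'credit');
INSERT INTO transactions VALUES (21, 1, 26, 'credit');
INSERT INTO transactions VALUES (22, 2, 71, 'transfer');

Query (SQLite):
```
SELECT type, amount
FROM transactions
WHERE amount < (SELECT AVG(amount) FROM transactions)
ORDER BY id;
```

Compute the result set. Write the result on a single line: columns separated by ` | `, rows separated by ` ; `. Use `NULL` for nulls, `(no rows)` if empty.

debit | -7 ; refund | 8 ; credit | -128 ; transfer | 54 ; credit | 26 ; transfer | 71

Scalar subquery: AVG(amount) over all transactions rows = 92.875.
Keep rows where amount < that value.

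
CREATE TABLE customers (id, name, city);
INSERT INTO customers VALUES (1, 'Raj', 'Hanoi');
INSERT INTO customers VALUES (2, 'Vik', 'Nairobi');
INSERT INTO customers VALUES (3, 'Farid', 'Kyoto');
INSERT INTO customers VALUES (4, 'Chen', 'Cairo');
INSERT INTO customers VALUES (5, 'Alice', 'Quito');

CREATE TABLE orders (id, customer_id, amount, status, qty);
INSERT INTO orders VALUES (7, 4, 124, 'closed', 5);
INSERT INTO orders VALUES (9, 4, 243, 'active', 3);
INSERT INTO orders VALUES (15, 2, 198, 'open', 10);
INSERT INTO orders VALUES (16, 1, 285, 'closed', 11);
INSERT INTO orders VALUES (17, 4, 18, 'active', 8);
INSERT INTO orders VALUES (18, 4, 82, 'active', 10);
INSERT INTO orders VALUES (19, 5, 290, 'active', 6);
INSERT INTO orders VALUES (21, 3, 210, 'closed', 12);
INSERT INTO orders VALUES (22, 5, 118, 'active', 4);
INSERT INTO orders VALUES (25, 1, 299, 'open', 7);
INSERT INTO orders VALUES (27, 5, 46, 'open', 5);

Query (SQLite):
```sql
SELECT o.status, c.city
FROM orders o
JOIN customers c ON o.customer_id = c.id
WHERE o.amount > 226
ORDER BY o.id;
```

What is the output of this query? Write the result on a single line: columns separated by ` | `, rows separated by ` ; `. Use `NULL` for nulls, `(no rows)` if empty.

active | Cairo ; closed | Hanoi ; active | Quito ; open | Hanoi

Each orders row matches the customers row where customer_id = customers.id.
Then keep rows with o.amount > 226.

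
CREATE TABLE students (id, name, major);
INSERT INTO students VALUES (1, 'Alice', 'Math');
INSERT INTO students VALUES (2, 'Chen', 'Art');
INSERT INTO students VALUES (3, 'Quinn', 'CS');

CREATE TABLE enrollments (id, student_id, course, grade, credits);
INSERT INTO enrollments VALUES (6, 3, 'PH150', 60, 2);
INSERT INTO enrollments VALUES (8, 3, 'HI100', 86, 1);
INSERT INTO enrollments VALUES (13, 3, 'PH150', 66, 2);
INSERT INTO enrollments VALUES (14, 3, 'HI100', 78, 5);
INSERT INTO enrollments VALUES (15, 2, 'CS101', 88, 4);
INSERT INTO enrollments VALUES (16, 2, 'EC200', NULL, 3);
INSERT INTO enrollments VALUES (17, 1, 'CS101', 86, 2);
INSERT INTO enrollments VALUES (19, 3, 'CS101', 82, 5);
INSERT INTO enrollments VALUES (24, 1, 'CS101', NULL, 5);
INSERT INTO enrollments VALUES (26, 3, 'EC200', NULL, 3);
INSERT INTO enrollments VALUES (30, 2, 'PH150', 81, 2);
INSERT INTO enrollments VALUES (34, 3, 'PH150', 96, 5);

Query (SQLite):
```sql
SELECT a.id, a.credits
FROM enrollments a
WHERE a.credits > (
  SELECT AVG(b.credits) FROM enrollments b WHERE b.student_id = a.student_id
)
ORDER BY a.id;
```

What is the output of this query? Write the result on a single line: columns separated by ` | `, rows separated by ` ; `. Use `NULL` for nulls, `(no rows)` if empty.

14 | 5 ; 15 | 4 ; 19 | 5 ; 24 | 5 ; 34 | 5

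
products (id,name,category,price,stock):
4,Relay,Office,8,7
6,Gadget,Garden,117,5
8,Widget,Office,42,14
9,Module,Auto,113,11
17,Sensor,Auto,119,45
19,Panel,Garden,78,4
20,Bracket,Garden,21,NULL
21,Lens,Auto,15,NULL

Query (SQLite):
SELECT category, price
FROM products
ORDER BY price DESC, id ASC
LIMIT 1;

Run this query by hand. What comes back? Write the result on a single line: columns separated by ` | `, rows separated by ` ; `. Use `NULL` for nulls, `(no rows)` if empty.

Sort by price desc, tiebreak id asc: (119, id=17), (117, id=6), (113, id=9), (78, id=19) …. Take first 1.

Auto | 119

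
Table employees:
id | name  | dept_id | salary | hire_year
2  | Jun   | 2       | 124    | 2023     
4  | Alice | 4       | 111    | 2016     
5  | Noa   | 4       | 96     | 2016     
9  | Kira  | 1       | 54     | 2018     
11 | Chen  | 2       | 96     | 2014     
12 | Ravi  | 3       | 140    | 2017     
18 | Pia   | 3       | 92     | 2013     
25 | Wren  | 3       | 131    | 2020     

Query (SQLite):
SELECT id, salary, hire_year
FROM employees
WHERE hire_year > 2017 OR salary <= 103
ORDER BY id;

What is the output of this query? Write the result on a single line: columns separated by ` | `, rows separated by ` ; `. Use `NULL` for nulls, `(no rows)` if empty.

hire_year > 2017: ids {2, 9, 25}
salary <= 103: ids {5, 9, 11, 18}
Combine with OR.

2 | 124 | 2023 ; 5 | 96 | 2016 ; 9 | 54 | 2018 ; 11 | 96 | 2014 ; 18 | 92 | 2013 ; 25 | 131 | 2020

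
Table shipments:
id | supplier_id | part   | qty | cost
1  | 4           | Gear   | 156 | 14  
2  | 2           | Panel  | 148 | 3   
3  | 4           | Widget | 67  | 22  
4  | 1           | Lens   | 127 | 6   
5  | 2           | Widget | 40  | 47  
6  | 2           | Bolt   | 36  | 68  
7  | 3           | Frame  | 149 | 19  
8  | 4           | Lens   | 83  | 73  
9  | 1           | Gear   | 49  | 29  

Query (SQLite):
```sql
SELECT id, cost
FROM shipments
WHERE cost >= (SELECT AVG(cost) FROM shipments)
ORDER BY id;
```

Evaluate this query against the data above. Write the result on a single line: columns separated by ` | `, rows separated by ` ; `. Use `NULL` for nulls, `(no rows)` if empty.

5 | 47 ; 6 | 68 ; 8 | 73

Scalar subquery: AVG(cost) over all shipments rows = 31.222222 (≈; comparison uses full precision).
Keep rows where cost >= that value.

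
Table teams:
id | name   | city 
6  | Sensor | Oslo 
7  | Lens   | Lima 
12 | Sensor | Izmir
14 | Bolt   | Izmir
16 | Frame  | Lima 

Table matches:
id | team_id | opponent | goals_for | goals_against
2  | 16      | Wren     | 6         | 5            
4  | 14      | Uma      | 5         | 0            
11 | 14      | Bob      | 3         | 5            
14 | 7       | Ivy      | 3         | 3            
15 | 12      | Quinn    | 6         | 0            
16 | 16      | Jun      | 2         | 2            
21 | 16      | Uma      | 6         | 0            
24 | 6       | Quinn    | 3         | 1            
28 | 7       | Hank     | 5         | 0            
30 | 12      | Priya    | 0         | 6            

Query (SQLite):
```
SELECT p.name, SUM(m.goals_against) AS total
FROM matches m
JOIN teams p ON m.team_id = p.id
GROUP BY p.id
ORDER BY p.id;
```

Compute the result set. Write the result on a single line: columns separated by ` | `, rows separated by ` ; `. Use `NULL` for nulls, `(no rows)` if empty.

Sensor | 1 ; Lens | 3 ; Sensor | 6 ; Bolt | 5 ; Frame | 7

Join each matches row to its teams via team_id.
Group joined rows by teams.id; compute SUM(m.goals_against) per group.
  6: ids {24} → SUM(m.goals_against)=1
  7: ids {14, 28} → SUM(m.goals_against)=3
  12: ids {15, 30} → SUM(m.goals_against)=6
  14: ids {4, 11} → SUM(m.goals_against)=5
  16: ids {2, 16, 21} → SUM(m.goals_against)=7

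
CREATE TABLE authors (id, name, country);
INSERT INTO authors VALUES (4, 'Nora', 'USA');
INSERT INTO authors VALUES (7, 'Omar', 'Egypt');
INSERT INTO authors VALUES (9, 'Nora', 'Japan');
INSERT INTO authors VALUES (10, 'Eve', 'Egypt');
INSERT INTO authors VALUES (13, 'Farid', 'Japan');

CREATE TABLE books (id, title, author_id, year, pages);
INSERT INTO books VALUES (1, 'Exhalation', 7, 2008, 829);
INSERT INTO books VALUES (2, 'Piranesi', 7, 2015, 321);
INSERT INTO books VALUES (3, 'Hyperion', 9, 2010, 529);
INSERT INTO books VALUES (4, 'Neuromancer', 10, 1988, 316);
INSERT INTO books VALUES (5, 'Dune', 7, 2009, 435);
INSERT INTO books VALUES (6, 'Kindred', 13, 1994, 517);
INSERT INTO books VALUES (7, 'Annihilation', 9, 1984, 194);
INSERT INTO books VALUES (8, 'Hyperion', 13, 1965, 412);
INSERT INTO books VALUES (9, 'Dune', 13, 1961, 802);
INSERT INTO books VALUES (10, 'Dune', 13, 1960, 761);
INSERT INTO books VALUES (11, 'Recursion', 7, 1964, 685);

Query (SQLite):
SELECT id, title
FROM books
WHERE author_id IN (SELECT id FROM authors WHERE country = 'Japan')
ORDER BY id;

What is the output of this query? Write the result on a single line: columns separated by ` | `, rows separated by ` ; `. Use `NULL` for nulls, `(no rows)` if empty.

3 | Hyperion ; 6 | Kindred ; 7 | Annihilation ; 8 | Hyperion ; 9 | Dune ; 10 | Dune

Inner query: authors.id where country = 'Japan'.
Outer: keep books rows whose author_id is in that set.
Inner query → {9, 13}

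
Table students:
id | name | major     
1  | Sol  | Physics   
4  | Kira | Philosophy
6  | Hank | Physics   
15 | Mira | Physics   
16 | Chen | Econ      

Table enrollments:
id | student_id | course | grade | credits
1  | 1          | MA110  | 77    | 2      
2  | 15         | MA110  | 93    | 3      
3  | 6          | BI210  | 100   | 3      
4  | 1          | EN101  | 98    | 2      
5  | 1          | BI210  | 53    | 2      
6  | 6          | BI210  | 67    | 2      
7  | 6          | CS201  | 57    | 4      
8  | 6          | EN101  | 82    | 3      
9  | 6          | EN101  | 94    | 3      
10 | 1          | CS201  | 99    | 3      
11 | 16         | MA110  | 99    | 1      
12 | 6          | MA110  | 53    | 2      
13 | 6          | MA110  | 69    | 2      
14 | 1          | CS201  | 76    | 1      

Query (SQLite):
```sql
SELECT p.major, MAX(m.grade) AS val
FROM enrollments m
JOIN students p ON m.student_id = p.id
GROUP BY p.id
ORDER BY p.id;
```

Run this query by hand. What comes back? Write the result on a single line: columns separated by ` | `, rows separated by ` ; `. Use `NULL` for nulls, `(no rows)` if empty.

Physics | 99 ; Physics | 100 ; Physics | 93 ; Econ | 99

Join each enrollments row to its students via student_id.
Group joined rows by students.id; compute MAX(m.grade) per group.
  1: ids {1, 4, 5, 10, 14} → MAX(m.grade)=99
  6: ids {3, 6, 7, 8, 9, 12, 13} → MAX(m.grade)=100
  15: ids {2} → MAX(m.grade)=93
  16: ids {11} → MAX(m.grade)=99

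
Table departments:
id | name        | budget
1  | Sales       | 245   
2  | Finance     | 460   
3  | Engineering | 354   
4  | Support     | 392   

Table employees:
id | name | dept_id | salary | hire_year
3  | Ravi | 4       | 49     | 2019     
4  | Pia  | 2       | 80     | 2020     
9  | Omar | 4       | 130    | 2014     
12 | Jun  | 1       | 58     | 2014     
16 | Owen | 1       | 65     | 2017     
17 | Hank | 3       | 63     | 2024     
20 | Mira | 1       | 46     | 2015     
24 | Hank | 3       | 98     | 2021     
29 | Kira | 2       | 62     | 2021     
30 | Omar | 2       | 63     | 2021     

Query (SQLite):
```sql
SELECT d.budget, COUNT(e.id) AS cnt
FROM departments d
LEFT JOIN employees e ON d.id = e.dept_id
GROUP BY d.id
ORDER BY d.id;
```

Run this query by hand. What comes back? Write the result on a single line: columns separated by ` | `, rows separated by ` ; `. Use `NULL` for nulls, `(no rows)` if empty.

245 | 3 ; 460 | 3 ; 354 | 2 ; 392 | 2

LEFT JOIN keeps every departments row; unmatched ones get NULL for employees columns.
Group by departments.id and compute COUNT(e.id). COUNT(col) of an all-NULL group is 0.
  1: ids {12, 16, 20} → COUNT(e.id)=3
  2: ids {4, 29, 30} → COUNT(e.id)=3
  3: ids {17, 24} → COUNT(e.id)=2
  4: ids {3, 9} → COUNT(e.id)=2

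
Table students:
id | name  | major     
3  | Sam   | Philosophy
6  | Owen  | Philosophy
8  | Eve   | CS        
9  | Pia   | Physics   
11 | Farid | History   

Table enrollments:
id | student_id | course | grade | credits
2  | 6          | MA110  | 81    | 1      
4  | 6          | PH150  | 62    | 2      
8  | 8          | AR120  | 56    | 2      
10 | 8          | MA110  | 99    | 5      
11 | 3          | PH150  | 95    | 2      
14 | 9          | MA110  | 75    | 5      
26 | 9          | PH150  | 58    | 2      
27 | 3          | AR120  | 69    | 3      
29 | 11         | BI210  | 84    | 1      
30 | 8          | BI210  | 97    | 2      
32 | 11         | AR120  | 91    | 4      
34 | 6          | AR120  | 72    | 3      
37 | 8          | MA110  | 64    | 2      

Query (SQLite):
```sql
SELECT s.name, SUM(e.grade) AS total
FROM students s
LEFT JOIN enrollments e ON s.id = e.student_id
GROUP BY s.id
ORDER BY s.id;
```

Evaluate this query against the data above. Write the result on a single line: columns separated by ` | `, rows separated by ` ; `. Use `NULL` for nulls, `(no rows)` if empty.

LEFT JOIN keeps every students row; unmatched ones get NULL for enrollments columns.
Group by students.id and compute SUM(e.grade). SUM over an all-NULL group is NULL.
  3: ids {11, 27} → SUM(e.grade)=164
  6: ids {2, 4, 34} → SUM(e.grade)=215
  8: ids {8, 10, 30, 37} → SUM(e.grade)=316
  9: ids {14, 26} → SUM(e.grade)=133
  11: ids {29, 32} → SUM(e.grade)=175

Sam | 164 ; Owen | 215 ; Eve | 316 ; Pia | 133 ; Farid | 175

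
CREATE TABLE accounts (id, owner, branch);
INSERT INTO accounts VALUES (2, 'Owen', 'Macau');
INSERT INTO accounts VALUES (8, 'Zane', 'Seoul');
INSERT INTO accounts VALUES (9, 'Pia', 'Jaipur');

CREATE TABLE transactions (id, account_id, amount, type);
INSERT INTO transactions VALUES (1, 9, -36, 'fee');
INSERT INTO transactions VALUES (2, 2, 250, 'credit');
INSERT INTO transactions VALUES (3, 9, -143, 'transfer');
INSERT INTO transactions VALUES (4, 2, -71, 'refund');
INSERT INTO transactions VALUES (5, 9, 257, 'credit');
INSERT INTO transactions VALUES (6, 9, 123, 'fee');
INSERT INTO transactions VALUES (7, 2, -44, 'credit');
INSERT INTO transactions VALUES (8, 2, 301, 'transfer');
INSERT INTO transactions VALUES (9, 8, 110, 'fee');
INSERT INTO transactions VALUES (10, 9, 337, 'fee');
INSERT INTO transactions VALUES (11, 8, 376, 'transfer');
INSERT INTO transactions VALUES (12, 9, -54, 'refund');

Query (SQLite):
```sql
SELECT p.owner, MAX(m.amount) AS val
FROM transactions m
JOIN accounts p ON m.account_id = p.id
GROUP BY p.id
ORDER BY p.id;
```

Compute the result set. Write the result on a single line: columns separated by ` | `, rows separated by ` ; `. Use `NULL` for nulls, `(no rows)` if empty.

Join each transactions row to its accounts via account_id.
Group joined rows by accounts.id; compute MAX(m.amount) per group.
  2: ids {2, 4, 7, 8} → MAX(m.amount)=301
  8: ids {9, 11} → MAX(m.amount)=376
  9: ids {1, 3, 5, 6, 10, 12} → MAX(m.amount)=337

Owen | 301 ; Zane | 376 ; Pia | 337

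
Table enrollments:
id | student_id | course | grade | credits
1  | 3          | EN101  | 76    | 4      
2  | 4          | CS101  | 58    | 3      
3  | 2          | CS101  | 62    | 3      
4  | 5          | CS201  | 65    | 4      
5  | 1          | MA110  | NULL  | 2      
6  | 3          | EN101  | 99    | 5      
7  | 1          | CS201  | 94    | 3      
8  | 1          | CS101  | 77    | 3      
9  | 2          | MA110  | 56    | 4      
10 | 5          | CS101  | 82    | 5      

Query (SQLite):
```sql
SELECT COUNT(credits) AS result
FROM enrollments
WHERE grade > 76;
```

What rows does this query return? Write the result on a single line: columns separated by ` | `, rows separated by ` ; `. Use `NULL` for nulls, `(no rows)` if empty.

Rows where grade > 76 → credits values: [5, 3, 3, 5].
COUNT(credits) counts non-NULL values → 4.

4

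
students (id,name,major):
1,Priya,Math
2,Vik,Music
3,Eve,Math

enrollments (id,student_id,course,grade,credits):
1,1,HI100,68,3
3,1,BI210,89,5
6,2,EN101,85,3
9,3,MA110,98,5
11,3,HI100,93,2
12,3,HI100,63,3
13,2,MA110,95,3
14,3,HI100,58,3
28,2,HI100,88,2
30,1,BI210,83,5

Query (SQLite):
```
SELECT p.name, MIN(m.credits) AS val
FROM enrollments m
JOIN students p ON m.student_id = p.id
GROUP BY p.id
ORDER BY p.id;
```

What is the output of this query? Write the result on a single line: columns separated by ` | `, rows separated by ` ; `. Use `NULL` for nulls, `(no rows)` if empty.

Join each enrollments row to its students via student_id.
Group joined rows by students.id; compute MIN(m.credits) per group.
  1: ids {1, 3, 30} → MIN(m.credits)=3
  2: ids {6, 13, 28} → MIN(m.credits)=2
  3: ids {9, 11, 12, 14} → MIN(m.credits)=2

Priya | 3 ; Vik | 2 ; Eve | 2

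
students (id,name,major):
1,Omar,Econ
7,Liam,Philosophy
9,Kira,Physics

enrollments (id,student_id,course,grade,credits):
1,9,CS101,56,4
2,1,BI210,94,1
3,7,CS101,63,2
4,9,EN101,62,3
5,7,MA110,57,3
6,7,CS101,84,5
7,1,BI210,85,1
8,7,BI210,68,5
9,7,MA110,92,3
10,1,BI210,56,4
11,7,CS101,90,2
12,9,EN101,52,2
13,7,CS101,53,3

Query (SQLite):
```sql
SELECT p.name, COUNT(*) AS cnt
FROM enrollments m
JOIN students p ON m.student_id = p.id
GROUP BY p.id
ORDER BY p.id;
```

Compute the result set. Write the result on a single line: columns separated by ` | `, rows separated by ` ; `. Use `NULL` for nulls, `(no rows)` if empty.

Join each enrollments row to its students via student_id.
Group joined rows by students.id; compute COUNT(*) per group.
  1: ids {2, 7, 10} → COUNT(*)=3
  7: ids {3, 5, 6, 8, 9, 11, 13} → COUNT(*)=7
  9: ids {1, 4, 12} → COUNT(*)=3

Omar | 3 ; Liam | 7 ; Kira | 3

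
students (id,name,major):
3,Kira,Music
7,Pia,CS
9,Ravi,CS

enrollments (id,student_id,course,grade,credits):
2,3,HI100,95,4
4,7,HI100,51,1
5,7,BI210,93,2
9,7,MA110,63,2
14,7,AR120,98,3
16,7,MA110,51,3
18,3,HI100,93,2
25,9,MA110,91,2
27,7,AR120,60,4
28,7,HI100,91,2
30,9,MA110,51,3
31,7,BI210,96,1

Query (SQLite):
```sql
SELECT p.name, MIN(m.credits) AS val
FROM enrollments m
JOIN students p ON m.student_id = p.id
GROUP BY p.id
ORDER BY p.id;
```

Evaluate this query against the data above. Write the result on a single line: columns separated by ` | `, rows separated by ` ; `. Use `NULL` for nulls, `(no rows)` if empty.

Kira | 2 ; Pia | 1 ; Ravi | 2

Join each enrollments row to its students via student_id.
Group joined rows by students.id; compute MIN(m.credits) per group.
  3: ids {2, 18} → MIN(m.credits)=2
  7: ids {4, 5, 9, 14, 16, 27, 28, 31} → MIN(m.credits)=1
  9: ids {25, 30} → MIN(m.credits)=2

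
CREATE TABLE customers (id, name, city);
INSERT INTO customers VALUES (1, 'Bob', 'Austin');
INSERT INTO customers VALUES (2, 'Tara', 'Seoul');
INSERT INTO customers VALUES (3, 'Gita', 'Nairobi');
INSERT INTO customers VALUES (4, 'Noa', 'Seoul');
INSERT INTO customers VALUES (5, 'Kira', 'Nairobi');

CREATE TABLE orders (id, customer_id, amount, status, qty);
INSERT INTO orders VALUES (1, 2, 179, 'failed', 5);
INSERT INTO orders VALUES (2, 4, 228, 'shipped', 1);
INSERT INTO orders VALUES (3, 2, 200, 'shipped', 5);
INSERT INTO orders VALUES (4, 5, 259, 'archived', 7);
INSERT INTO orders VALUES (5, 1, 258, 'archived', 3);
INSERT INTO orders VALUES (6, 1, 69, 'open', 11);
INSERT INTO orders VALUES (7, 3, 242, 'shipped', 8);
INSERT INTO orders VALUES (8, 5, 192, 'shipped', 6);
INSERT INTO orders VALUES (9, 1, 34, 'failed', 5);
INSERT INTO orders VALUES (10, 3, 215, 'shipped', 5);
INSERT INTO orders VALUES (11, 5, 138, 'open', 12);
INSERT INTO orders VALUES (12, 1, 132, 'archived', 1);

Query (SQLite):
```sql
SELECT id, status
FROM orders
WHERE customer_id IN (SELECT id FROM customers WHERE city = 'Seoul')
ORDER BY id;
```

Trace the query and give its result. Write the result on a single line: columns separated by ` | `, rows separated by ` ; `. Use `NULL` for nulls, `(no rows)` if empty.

1 | failed ; 2 | shipped ; 3 | shipped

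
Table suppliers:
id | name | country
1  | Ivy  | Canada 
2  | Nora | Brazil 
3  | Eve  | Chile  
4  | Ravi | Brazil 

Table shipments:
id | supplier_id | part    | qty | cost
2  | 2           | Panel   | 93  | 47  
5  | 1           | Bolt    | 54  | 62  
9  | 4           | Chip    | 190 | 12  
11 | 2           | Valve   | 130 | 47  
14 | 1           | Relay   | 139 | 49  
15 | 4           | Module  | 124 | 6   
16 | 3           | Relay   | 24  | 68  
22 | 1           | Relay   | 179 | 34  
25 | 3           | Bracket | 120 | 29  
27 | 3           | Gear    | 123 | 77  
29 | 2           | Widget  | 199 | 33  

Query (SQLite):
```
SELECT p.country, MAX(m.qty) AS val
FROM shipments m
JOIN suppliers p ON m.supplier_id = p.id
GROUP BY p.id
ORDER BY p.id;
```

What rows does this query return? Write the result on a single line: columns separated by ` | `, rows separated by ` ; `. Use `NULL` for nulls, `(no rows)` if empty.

Canada | 179 ; Brazil | 199 ; Chile | 123 ; Brazil | 190

Join each shipments row to its suppliers via supplier_id.
Group joined rows by suppliers.id; compute MAX(m.qty) per group.
  1: ids {5, 14, 22} → MAX(m.qty)=179
  2: ids {2, 11, 29} → MAX(m.qty)=199
  3: ids {16, 25, 27} → MAX(m.qty)=123
  4: ids {9, 15} → MAX(m.qty)=190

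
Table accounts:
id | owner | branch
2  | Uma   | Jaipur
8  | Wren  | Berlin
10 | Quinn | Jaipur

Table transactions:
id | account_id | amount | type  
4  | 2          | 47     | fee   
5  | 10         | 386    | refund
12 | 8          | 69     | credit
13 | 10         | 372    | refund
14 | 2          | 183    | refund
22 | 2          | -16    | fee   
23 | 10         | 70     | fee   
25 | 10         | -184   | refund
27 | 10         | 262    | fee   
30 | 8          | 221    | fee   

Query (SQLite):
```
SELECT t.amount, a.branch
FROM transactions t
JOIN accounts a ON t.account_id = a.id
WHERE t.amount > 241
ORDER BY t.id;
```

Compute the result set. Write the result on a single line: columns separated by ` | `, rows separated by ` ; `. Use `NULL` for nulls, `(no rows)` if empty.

386 | Jaipur ; 372 | Jaipur ; 262 | Jaipur

Each transactions row matches the accounts row where account_id = accounts.id.
Then keep rows with t.amount > 241.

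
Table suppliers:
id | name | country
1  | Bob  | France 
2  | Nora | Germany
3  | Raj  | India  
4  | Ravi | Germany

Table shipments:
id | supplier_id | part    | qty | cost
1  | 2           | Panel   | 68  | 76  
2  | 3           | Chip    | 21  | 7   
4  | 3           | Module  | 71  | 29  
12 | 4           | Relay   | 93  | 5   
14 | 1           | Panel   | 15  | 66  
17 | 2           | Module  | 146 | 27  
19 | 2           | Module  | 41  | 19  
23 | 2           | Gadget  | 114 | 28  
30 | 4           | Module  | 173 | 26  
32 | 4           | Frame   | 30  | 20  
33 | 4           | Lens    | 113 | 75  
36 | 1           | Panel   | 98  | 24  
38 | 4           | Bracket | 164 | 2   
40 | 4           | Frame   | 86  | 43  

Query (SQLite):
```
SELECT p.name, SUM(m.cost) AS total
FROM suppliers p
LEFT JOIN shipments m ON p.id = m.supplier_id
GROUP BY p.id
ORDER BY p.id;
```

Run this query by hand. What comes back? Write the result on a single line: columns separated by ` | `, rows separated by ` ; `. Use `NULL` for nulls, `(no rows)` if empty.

LEFT JOIN keeps every suppliers row; unmatched ones get NULL for shipments columns.
Group by suppliers.id and compute SUM(m.cost). SUM over an all-NULL group is NULL.
  1: ids {14, 36} → SUM(m.cost)=90
  2: ids {1, 17, 19, 23} → SUM(m.cost)=150
  3: ids {2, 4} → SUM(m.cost)=36
  4: ids {12, 30, 32, 33, 38, 40} → SUM(m.cost)=171

Bob | 90 ; Nora | 150 ; Raj | 36 ; Ravi | 171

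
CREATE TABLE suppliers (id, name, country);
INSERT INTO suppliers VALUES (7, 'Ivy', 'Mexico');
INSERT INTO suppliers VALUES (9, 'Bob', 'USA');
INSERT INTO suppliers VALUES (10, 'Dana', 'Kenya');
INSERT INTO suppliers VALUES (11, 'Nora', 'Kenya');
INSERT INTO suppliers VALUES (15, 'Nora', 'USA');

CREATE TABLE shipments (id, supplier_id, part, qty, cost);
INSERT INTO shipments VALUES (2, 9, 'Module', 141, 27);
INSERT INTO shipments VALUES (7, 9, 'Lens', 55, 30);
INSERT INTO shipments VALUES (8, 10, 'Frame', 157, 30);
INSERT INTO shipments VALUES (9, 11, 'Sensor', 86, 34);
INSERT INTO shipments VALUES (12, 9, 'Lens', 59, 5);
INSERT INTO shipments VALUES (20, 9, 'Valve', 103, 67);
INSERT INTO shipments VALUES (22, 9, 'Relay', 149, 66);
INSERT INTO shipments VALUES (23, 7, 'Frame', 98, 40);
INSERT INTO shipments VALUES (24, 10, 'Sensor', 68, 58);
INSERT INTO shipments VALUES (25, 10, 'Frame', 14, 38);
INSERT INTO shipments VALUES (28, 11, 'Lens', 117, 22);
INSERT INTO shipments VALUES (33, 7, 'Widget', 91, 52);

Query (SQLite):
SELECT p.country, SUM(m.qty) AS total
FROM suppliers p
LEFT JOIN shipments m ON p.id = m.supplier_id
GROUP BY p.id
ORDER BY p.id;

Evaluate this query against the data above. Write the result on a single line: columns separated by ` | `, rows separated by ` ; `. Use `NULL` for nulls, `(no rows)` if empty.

LEFT JOIN keeps every suppliers row; unmatched ones get NULL for shipments columns.
Group by suppliers.id and compute SUM(m.qty). SUM over an all-NULL group is NULL.
  7: ids {23, 33} → SUM(m.qty)=189
  9: ids {2, 7, 12, 20, 22} → SUM(m.qty)=507
  10: ids {8, 24, 25} → SUM(m.qty)=239
  11: ids {9, 28} → SUM(m.qty)=203
  15: ids {—} → SUM(m.qty)=NULL

Mexico | 189 ; USA | 507 ; Kenya | 239 ; Kenya | 203 ; USA | NULL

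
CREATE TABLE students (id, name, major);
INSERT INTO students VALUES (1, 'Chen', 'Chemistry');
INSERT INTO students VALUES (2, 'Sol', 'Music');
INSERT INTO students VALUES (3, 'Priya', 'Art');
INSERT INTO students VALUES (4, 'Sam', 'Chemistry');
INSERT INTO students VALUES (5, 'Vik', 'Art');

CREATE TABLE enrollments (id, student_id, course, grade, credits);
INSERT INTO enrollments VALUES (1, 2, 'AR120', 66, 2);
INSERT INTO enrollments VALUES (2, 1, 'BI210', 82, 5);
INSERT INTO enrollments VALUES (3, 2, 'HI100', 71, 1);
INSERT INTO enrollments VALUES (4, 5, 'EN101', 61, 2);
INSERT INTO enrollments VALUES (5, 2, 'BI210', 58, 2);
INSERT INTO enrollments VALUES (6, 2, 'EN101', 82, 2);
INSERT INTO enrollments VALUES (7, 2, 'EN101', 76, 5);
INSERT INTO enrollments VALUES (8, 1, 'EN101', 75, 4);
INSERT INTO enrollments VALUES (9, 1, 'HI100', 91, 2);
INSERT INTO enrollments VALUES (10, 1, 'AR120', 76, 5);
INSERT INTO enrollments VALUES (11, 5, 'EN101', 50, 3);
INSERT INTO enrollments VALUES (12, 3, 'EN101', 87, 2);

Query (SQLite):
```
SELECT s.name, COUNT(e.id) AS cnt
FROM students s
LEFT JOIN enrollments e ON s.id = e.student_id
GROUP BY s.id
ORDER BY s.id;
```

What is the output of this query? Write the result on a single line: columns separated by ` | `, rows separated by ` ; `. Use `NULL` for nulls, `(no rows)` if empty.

Chen | 4 ; Sol | 5 ; Priya | 1 ; Sam | 0 ; Vik | 2

LEFT JOIN keeps every students row; unmatched ones get NULL for enrollments columns.
Group by students.id and compute COUNT(e.id). COUNT(col) of an all-NULL group is 0.
  1: ids {2, 8, 9, 10} → COUNT(e.id)=4
  2: ids {1, 3, 5, 6, 7} → COUNT(e.id)=5
  3: ids {12} → COUNT(e.id)=1
  4: ids {—} → COUNT(e.id)=0
  5: ids {4, 11} → COUNT(e.id)=2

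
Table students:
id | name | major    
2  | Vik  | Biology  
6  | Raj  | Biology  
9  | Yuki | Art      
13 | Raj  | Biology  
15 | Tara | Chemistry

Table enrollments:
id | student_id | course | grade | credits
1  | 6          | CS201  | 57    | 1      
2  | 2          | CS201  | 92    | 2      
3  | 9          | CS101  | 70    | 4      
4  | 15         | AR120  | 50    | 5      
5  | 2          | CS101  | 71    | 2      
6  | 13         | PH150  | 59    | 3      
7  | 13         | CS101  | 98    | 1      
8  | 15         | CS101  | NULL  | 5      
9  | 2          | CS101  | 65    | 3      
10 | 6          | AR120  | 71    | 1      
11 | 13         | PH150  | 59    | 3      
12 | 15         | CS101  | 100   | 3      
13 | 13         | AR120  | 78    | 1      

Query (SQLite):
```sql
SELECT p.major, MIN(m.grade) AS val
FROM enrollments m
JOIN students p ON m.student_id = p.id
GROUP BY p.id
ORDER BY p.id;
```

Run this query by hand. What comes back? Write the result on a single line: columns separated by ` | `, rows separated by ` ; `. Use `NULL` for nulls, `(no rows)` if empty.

Join each enrollments row to its students via student_id.
Group joined rows by students.id; compute MIN(m.grade) per group.
  2: ids {2, 5, 9} → MIN(m.grade)=65
  6: ids {1, 10} → MIN(m.grade)=57
  9: ids {3} → MIN(m.grade)=70
  13: ids {6, 7, 11, 13} → MIN(m.grade)=59
  15: ids {4, 8, 12} → MIN(m.grade)=50

Biology | 65 ; Biology | 57 ; Art | 70 ; Biology | 59 ; Chemistry | 50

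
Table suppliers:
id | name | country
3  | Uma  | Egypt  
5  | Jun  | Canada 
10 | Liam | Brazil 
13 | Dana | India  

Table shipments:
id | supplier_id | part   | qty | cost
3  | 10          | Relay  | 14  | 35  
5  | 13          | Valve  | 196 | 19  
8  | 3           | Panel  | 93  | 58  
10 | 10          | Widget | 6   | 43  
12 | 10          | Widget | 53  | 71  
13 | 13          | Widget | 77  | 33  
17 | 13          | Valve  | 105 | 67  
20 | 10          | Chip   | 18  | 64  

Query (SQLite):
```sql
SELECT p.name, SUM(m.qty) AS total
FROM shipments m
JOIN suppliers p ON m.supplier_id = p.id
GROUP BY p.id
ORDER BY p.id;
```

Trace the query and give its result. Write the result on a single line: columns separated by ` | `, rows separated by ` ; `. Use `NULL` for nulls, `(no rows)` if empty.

Uma | 93 ; Liam | 91 ; Dana | 378

Join each shipments row to its suppliers via supplier_id.
Group joined rows by suppliers.id; compute SUM(m.qty) per group.
  3: ids {8} → SUM(m.qty)=93
  10: ids {3, 10, 12, 20} → SUM(m.qty)=91
  13: ids {5, 13, 17} → SUM(m.qty)=378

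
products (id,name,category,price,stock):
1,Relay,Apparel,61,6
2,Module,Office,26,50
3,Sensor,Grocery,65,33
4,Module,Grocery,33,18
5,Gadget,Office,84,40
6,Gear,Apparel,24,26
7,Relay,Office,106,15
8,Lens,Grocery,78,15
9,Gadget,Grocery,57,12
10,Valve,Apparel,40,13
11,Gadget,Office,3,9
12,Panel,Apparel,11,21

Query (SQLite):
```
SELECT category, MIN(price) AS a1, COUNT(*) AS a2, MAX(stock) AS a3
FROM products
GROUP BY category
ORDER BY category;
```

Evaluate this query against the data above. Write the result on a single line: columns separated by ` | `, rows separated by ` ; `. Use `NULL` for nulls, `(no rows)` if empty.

Group products by category.
Per group compute: MIN(price), COUNT(*), MAX(stock).
  Apparel: ids {1, 6, 10, 12} → MIN(price)=11, COUNT(*)=4, MAX(stock)=26
  Grocery: ids {3, 4, 8, 9} → MIN(price)=33, COUNT(*)=4, MAX(stock)=33
  Office: ids {2, 5, 7, 11} → MIN(price)=3, COUNT(*)=4, MAX(stock)=50

Apparel | 11 | 4 | 26 ; Grocery | 33 | 4 | 33 ; Office | 3 | 4 | 50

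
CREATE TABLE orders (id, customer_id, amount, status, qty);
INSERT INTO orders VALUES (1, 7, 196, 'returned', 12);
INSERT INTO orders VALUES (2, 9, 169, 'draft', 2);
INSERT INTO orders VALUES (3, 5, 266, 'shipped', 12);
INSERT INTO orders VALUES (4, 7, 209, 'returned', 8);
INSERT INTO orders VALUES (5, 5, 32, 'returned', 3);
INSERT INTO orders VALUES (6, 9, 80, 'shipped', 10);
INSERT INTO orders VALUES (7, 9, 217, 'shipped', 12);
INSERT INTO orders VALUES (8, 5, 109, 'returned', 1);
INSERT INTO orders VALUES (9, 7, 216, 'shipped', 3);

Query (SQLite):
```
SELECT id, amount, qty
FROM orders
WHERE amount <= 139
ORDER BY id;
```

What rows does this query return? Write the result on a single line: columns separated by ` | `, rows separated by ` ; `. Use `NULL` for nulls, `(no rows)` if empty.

5 | 32 | 3 ; 6 | 80 | 10 ; 8 | 109 | 1

amount <= 139: ids {5, 6, 8}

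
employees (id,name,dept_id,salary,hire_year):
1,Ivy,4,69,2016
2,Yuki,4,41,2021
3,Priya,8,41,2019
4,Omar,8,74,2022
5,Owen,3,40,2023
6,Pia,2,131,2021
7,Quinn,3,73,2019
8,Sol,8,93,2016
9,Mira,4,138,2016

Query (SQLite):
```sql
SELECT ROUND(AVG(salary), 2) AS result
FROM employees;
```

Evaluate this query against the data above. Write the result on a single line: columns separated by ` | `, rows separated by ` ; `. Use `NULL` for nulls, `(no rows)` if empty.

77.78

All salary values: [69, 41, 41, 74, 40, 131, 73, 93, 138].
AVG = 700 / 9 (rounded to 2 dp).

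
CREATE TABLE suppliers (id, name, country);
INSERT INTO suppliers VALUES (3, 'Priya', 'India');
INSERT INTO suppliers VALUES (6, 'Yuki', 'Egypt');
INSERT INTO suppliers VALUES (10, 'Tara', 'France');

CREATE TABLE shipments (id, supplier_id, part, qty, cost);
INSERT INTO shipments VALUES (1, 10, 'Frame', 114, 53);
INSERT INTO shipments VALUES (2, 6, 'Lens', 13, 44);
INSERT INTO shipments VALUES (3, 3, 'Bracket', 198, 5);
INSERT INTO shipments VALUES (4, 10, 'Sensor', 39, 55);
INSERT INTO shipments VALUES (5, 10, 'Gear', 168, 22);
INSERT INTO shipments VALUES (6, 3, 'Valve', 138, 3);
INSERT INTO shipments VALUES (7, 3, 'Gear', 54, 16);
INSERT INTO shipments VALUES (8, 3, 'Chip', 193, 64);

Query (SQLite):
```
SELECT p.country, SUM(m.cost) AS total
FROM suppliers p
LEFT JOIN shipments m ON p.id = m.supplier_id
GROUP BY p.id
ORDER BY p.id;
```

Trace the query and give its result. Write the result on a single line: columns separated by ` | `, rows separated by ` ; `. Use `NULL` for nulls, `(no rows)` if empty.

India | 88 ; Egypt | 44 ; France | 130

LEFT JOIN keeps every suppliers row; unmatched ones get NULL for shipments columns.
Group by suppliers.id and compute SUM(m.cost). SUM over an all-NULL group is NULL.
  3: ids {3, 6, 7, 8} → SUM(m.cost)=88
  6: ids {2} → SUM(m.cost)=44
  10: ids {1, 4, 5} → SUM(m.cost)=130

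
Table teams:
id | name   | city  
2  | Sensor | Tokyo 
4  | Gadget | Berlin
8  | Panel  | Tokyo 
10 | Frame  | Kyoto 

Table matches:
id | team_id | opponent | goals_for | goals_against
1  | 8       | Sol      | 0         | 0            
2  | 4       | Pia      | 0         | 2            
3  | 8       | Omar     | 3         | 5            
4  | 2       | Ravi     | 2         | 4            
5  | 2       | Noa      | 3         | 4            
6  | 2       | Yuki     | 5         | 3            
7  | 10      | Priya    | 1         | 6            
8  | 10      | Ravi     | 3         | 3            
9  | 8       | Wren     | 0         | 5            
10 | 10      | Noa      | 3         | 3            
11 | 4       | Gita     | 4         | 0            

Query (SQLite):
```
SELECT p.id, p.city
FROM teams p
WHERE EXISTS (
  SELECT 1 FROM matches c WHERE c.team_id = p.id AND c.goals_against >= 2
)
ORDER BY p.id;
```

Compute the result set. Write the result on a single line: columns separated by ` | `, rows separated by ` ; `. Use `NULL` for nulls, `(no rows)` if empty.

2 | Tokyo ; 4 | Berlin ; 8 | Tokyo ; 10 | Kyoto

For each teams row, check whether any matches with matching team_id has goals_against >= 2.
Keep rows where that is true.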